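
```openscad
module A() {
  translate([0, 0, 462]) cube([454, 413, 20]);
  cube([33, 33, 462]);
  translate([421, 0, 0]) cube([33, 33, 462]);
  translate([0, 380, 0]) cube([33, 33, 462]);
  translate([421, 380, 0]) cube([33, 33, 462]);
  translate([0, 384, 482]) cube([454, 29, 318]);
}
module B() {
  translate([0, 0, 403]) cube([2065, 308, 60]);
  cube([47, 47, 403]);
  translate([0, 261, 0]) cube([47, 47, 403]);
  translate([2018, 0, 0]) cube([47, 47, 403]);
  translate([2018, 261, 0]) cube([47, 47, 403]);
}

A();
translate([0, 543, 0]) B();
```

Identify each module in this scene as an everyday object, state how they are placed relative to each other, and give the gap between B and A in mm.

The bench's nearest face is 130 mm from the chair's +y face.

A is a chair. B is a bench. The bench is on the floor beside the chair on its +y side. The gap between the bench and the chair is 130 mm.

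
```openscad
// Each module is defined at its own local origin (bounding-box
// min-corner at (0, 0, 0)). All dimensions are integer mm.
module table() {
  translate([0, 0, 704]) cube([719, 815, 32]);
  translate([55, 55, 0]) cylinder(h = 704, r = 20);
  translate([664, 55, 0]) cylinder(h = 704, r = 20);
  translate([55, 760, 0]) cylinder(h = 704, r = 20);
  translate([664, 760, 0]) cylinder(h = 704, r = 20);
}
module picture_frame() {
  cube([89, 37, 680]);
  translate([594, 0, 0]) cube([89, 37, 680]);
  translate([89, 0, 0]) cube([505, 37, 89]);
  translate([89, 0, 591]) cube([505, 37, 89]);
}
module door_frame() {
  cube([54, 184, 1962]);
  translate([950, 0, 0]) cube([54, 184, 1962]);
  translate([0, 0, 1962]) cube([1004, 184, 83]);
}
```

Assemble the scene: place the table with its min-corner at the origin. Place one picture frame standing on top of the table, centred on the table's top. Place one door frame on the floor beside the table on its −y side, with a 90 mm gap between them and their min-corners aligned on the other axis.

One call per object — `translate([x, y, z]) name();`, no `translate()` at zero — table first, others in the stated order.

table();
translate([18, 389, 736]) picture_frame();
translate([0, -274, 0]) door_frame();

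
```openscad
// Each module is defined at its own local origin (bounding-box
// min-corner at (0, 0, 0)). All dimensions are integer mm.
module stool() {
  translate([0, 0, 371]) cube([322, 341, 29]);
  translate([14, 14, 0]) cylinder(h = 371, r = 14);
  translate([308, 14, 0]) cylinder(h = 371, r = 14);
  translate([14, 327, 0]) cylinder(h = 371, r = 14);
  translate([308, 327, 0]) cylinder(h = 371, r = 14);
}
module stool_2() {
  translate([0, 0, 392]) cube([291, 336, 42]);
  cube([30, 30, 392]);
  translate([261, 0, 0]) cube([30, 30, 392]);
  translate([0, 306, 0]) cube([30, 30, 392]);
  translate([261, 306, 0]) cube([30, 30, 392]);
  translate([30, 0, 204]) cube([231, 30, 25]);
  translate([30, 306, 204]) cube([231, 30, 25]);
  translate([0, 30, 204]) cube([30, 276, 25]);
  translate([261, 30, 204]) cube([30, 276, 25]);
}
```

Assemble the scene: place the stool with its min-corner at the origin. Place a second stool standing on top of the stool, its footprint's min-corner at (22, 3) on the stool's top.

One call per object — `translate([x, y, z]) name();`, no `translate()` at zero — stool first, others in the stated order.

stool();
translate([22, 3, 400]) stool_2();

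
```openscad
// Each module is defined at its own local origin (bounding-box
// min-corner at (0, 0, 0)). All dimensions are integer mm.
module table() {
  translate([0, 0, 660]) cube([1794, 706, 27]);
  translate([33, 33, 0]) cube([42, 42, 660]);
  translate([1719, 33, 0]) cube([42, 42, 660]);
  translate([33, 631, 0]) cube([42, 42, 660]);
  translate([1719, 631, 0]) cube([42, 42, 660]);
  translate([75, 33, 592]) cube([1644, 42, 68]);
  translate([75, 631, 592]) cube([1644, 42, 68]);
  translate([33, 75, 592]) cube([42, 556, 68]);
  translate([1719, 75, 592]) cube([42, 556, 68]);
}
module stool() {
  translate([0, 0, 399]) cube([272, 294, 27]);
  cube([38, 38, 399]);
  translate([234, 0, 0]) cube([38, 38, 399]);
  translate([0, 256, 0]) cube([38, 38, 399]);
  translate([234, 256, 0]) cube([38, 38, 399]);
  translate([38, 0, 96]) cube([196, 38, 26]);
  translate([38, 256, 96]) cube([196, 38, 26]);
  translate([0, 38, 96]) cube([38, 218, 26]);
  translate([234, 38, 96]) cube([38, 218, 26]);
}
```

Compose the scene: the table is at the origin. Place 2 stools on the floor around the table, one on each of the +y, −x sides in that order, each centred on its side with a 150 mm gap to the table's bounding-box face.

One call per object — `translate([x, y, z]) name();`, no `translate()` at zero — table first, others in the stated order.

table();
translate([761, 856, 0]) stool();
translate([-422, 206, 0]) stool();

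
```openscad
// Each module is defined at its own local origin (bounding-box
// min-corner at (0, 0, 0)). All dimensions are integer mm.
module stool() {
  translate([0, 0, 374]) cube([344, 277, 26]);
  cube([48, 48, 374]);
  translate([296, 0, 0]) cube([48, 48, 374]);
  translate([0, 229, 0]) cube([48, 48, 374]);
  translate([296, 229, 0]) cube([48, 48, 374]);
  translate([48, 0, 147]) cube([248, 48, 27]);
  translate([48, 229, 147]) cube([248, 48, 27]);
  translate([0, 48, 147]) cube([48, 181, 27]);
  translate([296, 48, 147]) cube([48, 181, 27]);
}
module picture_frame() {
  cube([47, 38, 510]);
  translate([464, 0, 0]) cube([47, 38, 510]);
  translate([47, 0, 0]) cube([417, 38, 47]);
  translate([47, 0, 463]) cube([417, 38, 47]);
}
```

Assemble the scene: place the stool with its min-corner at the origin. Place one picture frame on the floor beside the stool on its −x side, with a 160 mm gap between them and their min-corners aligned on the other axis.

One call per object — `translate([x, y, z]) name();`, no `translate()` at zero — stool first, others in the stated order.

stool();
translate([-671, 0, 0]) picture_frame();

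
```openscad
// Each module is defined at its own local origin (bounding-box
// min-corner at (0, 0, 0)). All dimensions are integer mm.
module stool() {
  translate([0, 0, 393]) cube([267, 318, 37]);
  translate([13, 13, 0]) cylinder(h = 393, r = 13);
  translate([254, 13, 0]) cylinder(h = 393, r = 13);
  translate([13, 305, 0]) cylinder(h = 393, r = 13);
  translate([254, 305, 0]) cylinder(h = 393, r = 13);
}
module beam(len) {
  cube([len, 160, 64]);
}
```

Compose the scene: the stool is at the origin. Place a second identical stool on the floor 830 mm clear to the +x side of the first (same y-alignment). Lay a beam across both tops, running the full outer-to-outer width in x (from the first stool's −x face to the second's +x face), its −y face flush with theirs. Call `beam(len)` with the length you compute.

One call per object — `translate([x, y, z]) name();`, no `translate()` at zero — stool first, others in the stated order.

stool();
translate([1097, 0, 0]) stool();
translate([0, 0, 430]) beam(1364);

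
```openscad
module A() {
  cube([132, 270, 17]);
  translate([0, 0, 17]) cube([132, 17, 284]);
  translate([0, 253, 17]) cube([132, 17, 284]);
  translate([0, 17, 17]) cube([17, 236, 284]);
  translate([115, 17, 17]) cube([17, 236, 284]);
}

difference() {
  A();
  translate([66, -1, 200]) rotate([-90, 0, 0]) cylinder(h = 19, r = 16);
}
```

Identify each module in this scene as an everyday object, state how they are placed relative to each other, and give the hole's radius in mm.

The subtracted cylinder has r = 16 mm.

A is an open box. The open box has a circular hole through its front wall. The hole's radius is 16 mm.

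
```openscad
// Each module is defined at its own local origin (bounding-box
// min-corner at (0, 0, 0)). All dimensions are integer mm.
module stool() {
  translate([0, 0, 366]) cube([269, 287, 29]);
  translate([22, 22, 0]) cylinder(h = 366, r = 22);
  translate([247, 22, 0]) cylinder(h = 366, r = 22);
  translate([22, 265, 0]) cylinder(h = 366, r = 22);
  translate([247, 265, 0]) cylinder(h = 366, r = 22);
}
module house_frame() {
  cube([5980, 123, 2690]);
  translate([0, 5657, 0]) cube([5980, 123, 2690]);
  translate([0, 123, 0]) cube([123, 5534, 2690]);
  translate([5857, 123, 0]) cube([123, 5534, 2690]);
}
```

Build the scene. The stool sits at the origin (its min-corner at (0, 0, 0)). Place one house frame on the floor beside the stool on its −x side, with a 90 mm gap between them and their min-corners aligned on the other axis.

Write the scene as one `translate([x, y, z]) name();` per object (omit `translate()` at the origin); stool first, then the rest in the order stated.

stool();
translate([-6070, 0, 0]) house_frame();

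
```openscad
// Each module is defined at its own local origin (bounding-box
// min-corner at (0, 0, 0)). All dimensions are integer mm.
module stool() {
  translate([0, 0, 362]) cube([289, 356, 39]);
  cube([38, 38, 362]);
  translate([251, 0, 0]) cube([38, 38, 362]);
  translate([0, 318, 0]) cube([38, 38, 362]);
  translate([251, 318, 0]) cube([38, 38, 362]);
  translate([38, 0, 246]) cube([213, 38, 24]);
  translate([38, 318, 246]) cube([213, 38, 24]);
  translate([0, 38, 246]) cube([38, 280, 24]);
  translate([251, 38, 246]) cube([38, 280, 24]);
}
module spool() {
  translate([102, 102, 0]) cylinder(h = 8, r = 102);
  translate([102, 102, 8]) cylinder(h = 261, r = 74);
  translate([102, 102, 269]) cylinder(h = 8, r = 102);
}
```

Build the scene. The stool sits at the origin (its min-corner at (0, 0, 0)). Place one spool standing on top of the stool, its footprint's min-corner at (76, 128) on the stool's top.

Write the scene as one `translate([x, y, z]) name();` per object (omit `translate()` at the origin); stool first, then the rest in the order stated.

stool();
translate([76, 128, 401]) spool();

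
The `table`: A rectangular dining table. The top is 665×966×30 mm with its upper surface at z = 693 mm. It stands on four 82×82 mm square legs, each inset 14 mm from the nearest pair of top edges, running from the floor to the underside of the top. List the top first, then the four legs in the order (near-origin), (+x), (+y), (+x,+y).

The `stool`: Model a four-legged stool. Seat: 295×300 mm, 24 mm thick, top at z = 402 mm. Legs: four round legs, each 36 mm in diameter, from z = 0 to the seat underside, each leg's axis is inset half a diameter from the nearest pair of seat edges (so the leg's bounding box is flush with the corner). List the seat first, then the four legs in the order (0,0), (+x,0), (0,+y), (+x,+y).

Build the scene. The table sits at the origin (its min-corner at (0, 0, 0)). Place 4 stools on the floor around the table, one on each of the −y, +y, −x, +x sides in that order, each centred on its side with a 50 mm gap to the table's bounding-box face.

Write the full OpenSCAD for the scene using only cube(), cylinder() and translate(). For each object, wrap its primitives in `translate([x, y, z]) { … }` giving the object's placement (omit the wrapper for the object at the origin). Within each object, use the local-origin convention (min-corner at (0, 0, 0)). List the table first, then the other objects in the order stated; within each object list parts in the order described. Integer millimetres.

translate([0, 0, 663]) cube([665, 966, 30]);
translate([14, 14, 0]) cube([82, 82, 663]);
translate([569, 14, 0]) cube([82, 82, 663]);
translate([14, 870, 0]) cube([82, 82, 663]);
translate([569, 870, 0]) cube([82, 82, 663]);
translate([185, -350, 0]) {
  translate([0, 0, 378]) cube([295, 300, 24]);
  translate([18, 18, 0]) cylinder(h = 378, r = 18);
  translate([277, 18, 0]) cylinder(h = 378, r = 18);
  translate([18, 282, 0]) cylinder(h = 378, r = 18);
  translate([277, 282, 0]) cylinder(h = 378, r = 18);
}
translate([185, 1016, 0]) {
  translate([0, 0, 378]) cube([295, 300, 24]);
  translate([18, 18, 0]) cylinder(h = 378, r = 18);
  translate([277, 18, 0]) cylinder(h = 378, r = 18);
  translate([18, 282, 0]) cylinder(h = 378, r = 18);
  translate([277, 282, 0]) cylinder(h = 378, r = 18);
}
translate([-345, 333, 0]) {
  translate([0, 0, 378]) cube([295, 300, 24]);
  translate([18, 18, 0]) cylinder(h = 378, r = 18);
  translate([277, 18, 0]) cylinder(h = 378, r = 18);
  translate([18, 282, 0]) cylinder(h = 378, r = 18);
  translate([277, 282, 0]) cylinder(h = 378, r = 18);
}
translate([715, 333, 0]) {
  translate([0, 0, 378]) cube([295, 300, 24]);
  translate([18, 18, 0]) cylinder(h = 378, r = 18);
  translate([277, 18, 0]) cylinder(h = 378, r = 18);
  translate([18, 282, 0]) cylinder(h = 378, r = 18);
  translate([277, 282, 0]) cylinder(h = 378, r = 18);
}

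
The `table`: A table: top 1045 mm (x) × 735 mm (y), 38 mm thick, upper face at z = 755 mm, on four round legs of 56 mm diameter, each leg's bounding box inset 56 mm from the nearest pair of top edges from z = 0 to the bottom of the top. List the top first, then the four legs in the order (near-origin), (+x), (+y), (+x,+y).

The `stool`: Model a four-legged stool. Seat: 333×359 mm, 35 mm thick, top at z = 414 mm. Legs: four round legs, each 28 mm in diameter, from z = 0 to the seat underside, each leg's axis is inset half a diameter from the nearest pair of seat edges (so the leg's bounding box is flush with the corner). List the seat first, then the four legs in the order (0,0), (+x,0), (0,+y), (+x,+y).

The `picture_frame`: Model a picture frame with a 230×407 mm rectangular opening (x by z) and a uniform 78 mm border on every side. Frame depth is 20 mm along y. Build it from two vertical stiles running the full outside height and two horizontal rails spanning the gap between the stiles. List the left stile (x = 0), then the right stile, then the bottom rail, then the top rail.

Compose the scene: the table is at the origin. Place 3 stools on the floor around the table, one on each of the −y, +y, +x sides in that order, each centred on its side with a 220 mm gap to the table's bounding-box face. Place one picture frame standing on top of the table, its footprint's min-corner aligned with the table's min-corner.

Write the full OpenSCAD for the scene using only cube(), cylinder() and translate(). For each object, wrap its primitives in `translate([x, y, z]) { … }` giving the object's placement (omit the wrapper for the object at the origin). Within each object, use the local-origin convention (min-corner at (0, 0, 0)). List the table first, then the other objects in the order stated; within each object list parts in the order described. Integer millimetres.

translate([0, 0, 717]) cube([1045, 735, 38]);
translate([84, 84, 0]) cylinder(h = 717, r = 28);
translate([961, 84, 0]) cylinder(h = 717, r = 28);
translate([84, 651, 0]) cylinder(h = 717, r = 28);
translate([961, 651, 0]) cylinder(h = 717, r = 28);
translate([356, -579, 0]) {
  translate([0, 0, 379]) cube([333, 359, 35]);
  translate([14, 14, 0]) cylinder(h = 379, r = 14);
  translate([319, 14, 0]) cylinder(h = 379, r = 14);
  translate([14, 345, 0]) cylinder(h = 379, r = 14);
  translate([319, 345, 0]) cylinder(h = 379, r = 14);
}
translate([356, 955, 0]) {
  translate([0, 0, 379]) cube([333, 359, 35]);
  translate([14, 14, 0]) cylinder(h = 379, r = 14);
  translate([319, 14, 0]) cylinder(h = 379, r = 14);
  translate([14, 345, 0]) cylinder(h = 379, r = 14);
  translate([319, 345, 0]) cylinder(h = 379, r = 14);
}
translate([1265, 188, 0]) {
  translate([0, 0, 379]) cube([333, 359, 35]);
  translate([14, 14, 0]) cylinder(h = 379, r = 14);
  translate([319, 14, 0]) cylinder(h = 379, r = 14);
  translate([14, 345, 0]) cylinder(h = 379, r = 14);
  translate([319, 345, 0]) cylinder(h = 379, r = 14);
}
translate([0, 0, 755]) {
  cube([78, 20, 563]);
  translate([308, 0, 0]) cube([78, 20, 563]);
  translate([78, 0, 0]) cube([230, 20, 78]);
  translate([78, 0, 485]) cube([230, 20, 78]);
}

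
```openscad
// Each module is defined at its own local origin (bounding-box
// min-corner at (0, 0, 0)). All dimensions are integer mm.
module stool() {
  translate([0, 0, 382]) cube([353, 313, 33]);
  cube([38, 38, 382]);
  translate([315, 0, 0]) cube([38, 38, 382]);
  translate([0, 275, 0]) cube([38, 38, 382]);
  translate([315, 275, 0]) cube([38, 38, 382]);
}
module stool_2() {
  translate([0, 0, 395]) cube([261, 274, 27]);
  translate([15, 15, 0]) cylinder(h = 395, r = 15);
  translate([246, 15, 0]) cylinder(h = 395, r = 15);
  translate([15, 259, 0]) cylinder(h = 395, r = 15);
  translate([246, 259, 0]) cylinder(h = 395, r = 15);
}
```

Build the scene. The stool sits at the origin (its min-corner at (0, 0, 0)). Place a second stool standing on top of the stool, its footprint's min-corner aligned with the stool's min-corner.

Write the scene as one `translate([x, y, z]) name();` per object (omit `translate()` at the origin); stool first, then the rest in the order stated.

stool();
translate([0, 0, 415]) stool_2();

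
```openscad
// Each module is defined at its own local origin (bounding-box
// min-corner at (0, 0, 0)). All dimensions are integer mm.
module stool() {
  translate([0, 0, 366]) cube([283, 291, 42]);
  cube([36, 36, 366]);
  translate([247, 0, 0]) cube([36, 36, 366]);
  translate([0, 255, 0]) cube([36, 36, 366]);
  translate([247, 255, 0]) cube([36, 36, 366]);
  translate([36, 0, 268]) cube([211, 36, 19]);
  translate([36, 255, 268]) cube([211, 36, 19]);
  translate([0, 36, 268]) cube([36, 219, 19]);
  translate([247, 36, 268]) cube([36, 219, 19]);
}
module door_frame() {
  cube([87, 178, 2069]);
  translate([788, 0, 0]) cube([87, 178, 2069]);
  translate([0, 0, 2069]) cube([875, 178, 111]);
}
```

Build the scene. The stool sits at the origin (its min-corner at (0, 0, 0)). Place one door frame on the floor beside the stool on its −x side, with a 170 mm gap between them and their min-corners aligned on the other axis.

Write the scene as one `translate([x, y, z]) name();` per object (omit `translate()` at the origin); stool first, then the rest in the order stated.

stool();
translate([-1045, 0, 0]) door_frame();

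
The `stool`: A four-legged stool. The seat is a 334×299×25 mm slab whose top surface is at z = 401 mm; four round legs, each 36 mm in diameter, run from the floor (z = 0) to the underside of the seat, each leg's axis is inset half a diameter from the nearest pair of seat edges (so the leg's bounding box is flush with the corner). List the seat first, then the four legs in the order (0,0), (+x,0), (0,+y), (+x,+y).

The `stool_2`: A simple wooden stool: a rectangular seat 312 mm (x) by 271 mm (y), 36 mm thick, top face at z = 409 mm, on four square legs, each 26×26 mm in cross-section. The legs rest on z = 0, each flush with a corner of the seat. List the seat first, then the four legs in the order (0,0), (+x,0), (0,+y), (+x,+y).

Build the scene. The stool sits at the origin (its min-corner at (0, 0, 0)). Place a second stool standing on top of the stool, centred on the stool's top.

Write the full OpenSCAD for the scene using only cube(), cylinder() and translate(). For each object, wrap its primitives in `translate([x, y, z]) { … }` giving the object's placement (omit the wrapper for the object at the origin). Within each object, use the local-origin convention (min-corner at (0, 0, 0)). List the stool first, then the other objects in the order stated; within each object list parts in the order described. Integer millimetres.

translate([0, 0, 376]) cube([334, 299, 25]);
translate([18, 18, 0]) cylinder(h = 376, r = 18);
translate([316, 18, 0]) cylinder(h = 376, r = 18);
translate([18, 281, 0]) cylinder(h = 376, r = 18);
translate([316, 281, 0]) cylinder(h = 376, r = 18);
translate([11, 14, 401]) {
  translate([0, 0, 373]) cube([312, 271, 36]);
  cube([26, 26, 373]);
  translate([286, 0, 0]) cube([26, 26, 373]);
  translate([0, 245, 0]) cube([26, 26, 373]);
  translate([286, 245, 0]) cube([26, 26, 373]);
}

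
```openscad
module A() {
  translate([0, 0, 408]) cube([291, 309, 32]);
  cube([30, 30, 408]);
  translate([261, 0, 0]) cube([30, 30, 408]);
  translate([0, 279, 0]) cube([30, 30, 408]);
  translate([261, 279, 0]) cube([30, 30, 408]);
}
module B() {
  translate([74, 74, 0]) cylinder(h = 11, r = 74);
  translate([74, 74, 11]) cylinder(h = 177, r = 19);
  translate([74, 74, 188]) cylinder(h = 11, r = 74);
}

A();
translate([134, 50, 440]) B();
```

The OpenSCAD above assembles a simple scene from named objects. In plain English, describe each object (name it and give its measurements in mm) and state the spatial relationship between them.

A is a four-legged stool. The seat is a 291×309×32 mm slab whose top surface is at z = 440 mm; four square legs, each 30×30 mm in cross-section, run from the floor (z = 0) to the underside of the seat, each flush with a corner of the seat.

B is a spool: two coaxial disc flanges of radius 74 mm and thickness 11 mm, joined by a core cylinder of radius 19 mm and height 177 mm. The lower flange rests on z = 0 and the three cylinders share a vertical axis.

The spool is on top of the stool.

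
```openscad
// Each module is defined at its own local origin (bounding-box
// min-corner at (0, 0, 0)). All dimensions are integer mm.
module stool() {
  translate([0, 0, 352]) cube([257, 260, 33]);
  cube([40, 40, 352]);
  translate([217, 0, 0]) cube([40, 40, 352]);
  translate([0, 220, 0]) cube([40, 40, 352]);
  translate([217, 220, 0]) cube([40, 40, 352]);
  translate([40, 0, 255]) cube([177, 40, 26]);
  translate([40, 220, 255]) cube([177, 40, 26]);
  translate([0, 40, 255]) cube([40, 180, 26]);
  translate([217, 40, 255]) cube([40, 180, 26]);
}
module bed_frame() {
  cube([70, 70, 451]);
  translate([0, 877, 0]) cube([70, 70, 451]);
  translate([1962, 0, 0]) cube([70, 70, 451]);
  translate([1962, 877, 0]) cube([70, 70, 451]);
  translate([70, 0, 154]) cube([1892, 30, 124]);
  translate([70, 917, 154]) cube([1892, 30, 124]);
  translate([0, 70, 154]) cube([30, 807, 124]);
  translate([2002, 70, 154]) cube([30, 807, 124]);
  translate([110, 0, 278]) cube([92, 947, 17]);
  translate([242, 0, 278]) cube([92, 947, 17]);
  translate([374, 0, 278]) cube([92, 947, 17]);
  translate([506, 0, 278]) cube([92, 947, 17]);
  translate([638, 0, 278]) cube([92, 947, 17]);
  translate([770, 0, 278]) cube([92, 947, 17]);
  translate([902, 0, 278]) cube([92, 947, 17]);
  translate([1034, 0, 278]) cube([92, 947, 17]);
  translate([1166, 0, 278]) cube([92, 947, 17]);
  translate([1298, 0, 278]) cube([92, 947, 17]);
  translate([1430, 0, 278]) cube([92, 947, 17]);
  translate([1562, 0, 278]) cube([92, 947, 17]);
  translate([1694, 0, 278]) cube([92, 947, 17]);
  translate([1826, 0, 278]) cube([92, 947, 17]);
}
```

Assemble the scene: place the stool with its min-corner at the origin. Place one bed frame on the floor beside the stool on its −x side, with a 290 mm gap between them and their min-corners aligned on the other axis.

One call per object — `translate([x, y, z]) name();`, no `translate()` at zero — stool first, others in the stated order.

stool();
translate([-2322, 0, 0]) bed_frame();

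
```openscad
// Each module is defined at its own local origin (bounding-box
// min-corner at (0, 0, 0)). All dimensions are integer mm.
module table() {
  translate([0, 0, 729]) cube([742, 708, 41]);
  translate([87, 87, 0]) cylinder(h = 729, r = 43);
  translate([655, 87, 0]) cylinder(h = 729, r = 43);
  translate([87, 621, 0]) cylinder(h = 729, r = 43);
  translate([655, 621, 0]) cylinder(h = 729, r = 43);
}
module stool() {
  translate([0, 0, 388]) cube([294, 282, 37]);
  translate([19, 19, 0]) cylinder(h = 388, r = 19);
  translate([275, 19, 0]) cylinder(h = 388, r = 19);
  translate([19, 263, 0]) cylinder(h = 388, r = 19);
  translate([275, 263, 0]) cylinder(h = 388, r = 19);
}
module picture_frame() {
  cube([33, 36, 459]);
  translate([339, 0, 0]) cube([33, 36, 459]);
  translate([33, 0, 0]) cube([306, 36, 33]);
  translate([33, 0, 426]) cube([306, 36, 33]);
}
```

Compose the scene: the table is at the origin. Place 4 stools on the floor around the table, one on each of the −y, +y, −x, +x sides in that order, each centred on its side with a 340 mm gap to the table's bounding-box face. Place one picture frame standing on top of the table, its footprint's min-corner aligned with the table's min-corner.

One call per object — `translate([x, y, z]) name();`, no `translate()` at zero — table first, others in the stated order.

table();
translate([224, -622, 0]) stool();
translate([224, 1048, 0]) stool();
translate([-634, 213, 0]) stool();
translate([1082, 213, 0]) stool();
translate([0, 0, 770]) picture_frame();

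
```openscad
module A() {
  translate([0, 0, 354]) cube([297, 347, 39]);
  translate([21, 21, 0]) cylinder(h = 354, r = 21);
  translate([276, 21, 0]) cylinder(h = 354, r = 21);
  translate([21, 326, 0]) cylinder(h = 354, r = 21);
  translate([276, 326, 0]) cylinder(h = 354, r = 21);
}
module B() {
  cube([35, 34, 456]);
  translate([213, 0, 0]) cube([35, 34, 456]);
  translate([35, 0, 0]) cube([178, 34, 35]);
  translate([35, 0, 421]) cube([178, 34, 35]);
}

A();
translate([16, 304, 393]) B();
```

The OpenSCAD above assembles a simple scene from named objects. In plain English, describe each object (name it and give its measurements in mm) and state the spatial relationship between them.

A is a four-legged stool. The seat is a 297×347×39 mm slab whose top surface is at z = 393 mm; four round legs, each 42 mm in diameter, run from the floor (z = 0) to the underside of the seat, each leg's axis is inset half a diameter from the nearest pair of seat edges (so the leg's bounding box is flush with the corner).

B is a rectangular picture frame lying in the x–z plane (depth along y). The opening is 178 mm wide (x) by 386 mm tall (z), surrounded by a border 35 mm wide on all four sides. The frame is 34 mm deep and is made of two full-height vertical stiles with two horizontal rails fitted between them.

The picture frame is on top of the stool.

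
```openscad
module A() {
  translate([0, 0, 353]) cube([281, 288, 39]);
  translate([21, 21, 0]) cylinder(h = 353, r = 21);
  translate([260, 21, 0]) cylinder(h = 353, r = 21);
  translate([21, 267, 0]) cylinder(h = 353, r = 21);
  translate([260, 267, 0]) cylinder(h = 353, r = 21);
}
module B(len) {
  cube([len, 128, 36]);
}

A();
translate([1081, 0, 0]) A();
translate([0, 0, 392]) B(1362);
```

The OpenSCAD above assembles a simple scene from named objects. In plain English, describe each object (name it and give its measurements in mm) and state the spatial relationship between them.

A is a four-legged stool. The seat is 281×288 mm, 39 mm thick, top at z = 392 mm. It stands on four round legs, each 42 mm in diameter, from z = 0 to the seat underside, each leg's axis is inset half a diameter from the nearest pair of seat edges (so the leg's bounding box is flush with the corner).

B is a rectangular beam 1362 mm long (x), 128 mm deep (y), 36 mm thick (z).

The beam spans the tops of two stools placed 800 mm apart, resting at z = 392 mm.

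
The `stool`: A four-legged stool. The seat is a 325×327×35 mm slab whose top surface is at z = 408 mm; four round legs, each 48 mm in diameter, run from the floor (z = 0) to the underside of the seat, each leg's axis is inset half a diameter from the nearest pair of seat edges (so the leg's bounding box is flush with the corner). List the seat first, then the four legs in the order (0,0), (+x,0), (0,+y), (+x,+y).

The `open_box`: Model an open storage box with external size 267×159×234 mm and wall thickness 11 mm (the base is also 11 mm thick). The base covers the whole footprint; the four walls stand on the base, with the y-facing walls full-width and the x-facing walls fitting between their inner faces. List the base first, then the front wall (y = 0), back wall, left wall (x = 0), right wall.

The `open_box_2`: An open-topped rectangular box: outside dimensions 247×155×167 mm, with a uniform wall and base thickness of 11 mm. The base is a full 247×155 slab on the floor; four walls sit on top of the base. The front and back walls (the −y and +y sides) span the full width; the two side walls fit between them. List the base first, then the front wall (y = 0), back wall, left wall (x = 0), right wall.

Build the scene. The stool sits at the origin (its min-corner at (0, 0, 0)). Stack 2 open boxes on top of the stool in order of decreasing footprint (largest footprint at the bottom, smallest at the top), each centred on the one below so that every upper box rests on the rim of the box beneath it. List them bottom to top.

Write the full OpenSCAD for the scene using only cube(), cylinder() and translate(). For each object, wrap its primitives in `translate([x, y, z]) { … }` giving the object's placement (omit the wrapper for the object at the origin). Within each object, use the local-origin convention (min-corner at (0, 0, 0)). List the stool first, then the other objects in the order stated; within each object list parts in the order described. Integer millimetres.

translate([0, 0, 373]) cube([325, 327, 35]);
translate([24, 24, 0]) cylinder(h = 373, r = 24);
translate([301, 24, 0]) cylinder(h = 373, r = 24);
translate([24, 303, 0]) cylinder(h = 373, r = 24);
translate([301, 303, 0]) cylinder(h = 373, r = 24);
translate([29, 84, 408]) {
  cube([267, 159, 11]);
  translate([0, 0, 11]) cube([267, 11, 223]);
  translate([0, 148, 11]) cube([267, 11, 223]);
  translate([0, 11, 11]) cube([11, 137, 223]);
  translate([256, 11, 11]) cube([11, 137, 223]);
}
translate([39, 86, 642]) {
  cube([247, 155, 11]);
  translate([0, 0, 11]) cube([247, 11, 156]);
  translate([0, 144, 11]) cube([247, 11, 156]);
  translate([0, 11, 11]) cube([11, 133, 156]);
  translate([236, 11, 11]) cube([11, 133, 156]);
}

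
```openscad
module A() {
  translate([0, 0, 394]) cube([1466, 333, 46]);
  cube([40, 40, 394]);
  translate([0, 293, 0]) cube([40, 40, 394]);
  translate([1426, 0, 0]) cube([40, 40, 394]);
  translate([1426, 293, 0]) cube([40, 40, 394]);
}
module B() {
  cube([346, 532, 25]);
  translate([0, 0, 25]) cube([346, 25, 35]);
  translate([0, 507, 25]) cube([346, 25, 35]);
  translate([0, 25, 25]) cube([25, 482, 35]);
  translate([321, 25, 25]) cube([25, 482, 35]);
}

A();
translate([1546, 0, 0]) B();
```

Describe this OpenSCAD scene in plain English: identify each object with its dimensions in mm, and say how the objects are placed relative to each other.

A is a bench: a 1466×333 mm seat slab, 46 mm thick, top at z = 440 mm, on four 40×40 mm square legs flush with the seat corners and standing on z = 0.

B is an open-topped rectangular box: outside dimensions 346×532×60 mm, with a uniform wall and base thickness of 25 mm. The base is a full 346×532 slab on the floor; four walls sit on top of the base. The front and back walls (the −y and +y sides) span the full width; the two side walls fit between them.

The open box is on the floor beside the bench on its +x side.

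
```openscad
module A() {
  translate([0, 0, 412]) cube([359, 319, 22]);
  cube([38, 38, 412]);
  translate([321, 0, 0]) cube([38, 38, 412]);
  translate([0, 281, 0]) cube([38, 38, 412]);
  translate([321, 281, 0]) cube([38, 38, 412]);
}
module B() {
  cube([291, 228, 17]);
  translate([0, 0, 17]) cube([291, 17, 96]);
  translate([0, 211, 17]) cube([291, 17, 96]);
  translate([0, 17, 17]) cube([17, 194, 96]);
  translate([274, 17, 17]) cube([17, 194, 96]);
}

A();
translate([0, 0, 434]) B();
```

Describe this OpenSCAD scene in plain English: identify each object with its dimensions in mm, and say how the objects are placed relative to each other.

A is a simple wooden stool: a rectangular seat 359 mm (x) by 319 mm (y), 22 mm thick, top face at z = 434 mm, on four square legs, each 38×38 mm in cross-section. The legs rest on z = 0, each flush with a corner of the seat.

B is an open storage box with external size 291×228×113 mm and wall thickness 17 mm (the base is also 17 mm thick). The base covers the whole footprint; the four walls stand on the base, with the y-facing walls full-width and the x-facing walls fitting between their inner faces.

The open box is on top of the stool.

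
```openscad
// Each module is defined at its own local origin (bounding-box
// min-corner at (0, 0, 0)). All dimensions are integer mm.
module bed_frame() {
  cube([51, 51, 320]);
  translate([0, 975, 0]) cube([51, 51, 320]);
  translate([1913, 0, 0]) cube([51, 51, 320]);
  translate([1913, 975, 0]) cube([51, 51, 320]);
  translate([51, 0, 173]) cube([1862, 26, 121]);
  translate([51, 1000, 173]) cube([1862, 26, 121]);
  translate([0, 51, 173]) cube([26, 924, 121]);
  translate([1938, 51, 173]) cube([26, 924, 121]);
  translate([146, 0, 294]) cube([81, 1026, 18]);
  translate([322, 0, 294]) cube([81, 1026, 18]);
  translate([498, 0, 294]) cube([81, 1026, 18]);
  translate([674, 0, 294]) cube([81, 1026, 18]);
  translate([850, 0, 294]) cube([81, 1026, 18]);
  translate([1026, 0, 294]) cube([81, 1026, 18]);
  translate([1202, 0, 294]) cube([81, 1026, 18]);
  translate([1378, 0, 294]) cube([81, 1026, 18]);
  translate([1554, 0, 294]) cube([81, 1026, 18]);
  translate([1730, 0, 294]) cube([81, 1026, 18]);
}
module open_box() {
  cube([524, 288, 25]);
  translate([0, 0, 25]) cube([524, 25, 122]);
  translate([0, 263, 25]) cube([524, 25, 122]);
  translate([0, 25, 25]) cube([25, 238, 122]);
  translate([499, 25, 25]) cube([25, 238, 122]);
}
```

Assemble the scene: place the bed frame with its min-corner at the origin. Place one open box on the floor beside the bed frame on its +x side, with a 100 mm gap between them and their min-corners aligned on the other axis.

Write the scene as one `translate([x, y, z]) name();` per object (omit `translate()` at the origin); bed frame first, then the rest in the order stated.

bed_frame();
translate([2064, 0, 0]) open_box();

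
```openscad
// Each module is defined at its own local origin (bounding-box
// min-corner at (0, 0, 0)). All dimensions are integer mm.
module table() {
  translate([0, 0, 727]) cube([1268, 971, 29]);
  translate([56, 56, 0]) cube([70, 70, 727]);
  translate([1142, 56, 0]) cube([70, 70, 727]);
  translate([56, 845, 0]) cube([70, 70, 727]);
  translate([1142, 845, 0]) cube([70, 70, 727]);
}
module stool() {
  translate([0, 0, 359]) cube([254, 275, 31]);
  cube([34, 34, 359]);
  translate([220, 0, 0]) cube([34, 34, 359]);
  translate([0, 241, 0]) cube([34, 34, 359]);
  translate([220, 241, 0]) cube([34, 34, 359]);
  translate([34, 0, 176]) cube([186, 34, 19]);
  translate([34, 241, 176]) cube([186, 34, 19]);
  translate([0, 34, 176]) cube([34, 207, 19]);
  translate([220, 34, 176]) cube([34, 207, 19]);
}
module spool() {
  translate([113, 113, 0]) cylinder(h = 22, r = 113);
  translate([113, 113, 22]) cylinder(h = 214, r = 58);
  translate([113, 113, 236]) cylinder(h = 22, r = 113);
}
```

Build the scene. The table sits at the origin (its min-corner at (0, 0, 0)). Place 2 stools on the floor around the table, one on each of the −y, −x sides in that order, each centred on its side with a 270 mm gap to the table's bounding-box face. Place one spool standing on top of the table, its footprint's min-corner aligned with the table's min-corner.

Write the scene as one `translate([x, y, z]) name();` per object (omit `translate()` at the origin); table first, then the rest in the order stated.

table();
translate([507, -545, 0]) stool();
translate([-524, 348, 0]) stool();
translate([0, 0, 756]) spool();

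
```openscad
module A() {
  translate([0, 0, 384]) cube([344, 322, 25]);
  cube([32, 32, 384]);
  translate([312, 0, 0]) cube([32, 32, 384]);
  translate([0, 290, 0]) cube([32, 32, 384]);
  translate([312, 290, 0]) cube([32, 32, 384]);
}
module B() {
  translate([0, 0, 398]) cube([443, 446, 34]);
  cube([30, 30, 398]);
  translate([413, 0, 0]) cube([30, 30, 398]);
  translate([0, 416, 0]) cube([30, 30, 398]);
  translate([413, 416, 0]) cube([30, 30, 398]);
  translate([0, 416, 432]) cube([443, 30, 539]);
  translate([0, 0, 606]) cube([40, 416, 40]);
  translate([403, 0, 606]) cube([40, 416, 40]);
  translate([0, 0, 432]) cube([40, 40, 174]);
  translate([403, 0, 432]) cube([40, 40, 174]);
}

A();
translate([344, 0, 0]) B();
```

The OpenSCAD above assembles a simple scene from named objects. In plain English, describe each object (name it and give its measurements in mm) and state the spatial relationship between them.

A is a four-legged stool. The seat is a 344×322×25 mm slab whose top surface is at z = 409 mm; four square legs, each 32×32 mm in cross-section, run from the floor (z = 0) to the underside of the seat, each flush with a corner of the seat.

B is a chair: 443×446 mm seat, 34 mm thick, top at z = 432 mm, on four 30 mm square corner legs flush with the seat edges. A 30 mm thick backrest slab spans the full seat width, extending 539 mm above the seat top, its back face flush with the seat's +y edge. Two armrests of 40×40 mm section run along each side from the seat's front edge to the front of the backrest, top faces 214 mm above the seat top and outer faces flush with the seat's x-edges; a 40×40 mm post under the front of each armrest stands on the seat at the front corner.

The chair is against the stool's +x side, with their −y faces flush.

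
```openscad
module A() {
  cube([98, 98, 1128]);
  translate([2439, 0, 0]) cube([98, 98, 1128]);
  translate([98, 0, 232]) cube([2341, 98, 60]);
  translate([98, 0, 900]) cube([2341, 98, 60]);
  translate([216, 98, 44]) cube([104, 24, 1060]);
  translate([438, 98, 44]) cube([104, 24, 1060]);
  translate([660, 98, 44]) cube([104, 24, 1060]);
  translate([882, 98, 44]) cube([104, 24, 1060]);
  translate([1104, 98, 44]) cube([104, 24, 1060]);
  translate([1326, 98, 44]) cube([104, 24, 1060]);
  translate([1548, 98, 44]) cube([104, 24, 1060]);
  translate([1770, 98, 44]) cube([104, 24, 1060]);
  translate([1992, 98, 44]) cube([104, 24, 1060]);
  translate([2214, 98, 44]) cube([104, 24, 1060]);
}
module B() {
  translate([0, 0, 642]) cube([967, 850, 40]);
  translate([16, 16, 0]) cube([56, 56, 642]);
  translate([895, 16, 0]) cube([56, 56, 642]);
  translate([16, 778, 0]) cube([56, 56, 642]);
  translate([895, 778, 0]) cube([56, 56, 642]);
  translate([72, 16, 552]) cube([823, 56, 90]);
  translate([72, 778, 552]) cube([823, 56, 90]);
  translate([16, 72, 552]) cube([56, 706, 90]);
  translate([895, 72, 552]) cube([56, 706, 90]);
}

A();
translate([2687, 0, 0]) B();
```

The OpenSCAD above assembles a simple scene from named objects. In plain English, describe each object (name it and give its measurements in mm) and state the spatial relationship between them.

A is a fence section. Two 98×98 mm posts, 1128 mm tall, stand on the floor with a clear span of 2341 mm between their inner faces. Two horizontal rails of 98×60 mm section span the gap between the posts with their undersides at z = 232 mm and z = 900 mm, flush with the posts' −y face. 10 pickets, each 104 mm wide, 24 mm thick and 1060 mm tall, are fixed to the +y face of the rails with their bottoms at z = 44 mm, evenly spaced across the span with equal gaps (rounded down to the nearest mm) at the −x end and between each pair — any rounding remainder accumulates at the +x end.

B is a table with a 967×850 mm rectangular top, 40 mm thick, top surface at z = 682 mm, supported by four 56×56 mm square legs, each inset 16 mm from the nearest pair of top edges, running from the floor. Four apron rails, 56 mm thick and 90 mm tall, run between adjacent legs with their top edges flush with the underside of the top and their outer faces flush with the legs' outer faces.

The table is on the floor beside the fence section on its +x side.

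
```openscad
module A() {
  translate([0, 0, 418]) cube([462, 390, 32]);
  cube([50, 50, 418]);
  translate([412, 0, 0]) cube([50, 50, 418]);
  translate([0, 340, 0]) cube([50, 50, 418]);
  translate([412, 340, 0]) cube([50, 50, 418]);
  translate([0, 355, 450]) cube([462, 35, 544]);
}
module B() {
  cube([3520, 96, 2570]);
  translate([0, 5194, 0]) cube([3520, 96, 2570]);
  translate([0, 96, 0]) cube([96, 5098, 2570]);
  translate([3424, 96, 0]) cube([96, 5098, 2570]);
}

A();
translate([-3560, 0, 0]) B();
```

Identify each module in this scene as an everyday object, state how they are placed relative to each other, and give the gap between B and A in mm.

A is a chair. B is a house frame. The house frame is on the floor beside the chair on its −x side. The gap between the house frame and the chair is 40 mm.

The house frame's nearest face is 40 mm from the chair's −x face.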